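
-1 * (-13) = 13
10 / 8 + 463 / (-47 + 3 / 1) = -102 / 11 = -9.27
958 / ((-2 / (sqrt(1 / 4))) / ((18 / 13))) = -4311 / 13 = -331.62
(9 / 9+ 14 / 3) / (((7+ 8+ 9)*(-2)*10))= -17 / 1440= -0.01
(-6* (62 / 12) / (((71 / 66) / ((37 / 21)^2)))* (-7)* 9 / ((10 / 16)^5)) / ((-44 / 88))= -183564632064 / 1553125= -118190.51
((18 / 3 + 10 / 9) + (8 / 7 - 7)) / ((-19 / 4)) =-316 / 1197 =-0.26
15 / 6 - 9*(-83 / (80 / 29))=21863 / 80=273.29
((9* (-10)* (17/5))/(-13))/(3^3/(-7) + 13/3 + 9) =6426/2587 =2.48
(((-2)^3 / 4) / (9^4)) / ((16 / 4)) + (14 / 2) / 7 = 13121 / 13122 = 1.00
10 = 10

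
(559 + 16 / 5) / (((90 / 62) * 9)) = 29047 / 675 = 43.03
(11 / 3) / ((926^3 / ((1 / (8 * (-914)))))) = -11 / 17417683614336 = -0.00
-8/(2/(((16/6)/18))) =-16/27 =-0.59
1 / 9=0.11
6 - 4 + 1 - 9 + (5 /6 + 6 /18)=-29 /6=-4.83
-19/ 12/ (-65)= 19/ 780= 0.02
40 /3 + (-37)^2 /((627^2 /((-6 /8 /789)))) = 5514288071 /413571708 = 13.33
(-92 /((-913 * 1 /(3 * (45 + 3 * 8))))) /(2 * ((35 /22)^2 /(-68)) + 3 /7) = 199428768 /3385819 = 58.90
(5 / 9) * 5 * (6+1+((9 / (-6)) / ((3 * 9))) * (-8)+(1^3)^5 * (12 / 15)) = 1855 / 81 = 22.90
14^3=2744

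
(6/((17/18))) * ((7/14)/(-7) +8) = 5994/119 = 50.37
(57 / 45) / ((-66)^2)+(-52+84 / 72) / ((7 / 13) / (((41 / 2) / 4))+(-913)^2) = 6671221477 / 29030061038220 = 0.00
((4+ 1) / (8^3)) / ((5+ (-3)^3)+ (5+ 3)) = -5 / 7168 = -0.00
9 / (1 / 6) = 54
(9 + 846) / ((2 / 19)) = 16245 / 2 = 8122.50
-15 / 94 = -0.16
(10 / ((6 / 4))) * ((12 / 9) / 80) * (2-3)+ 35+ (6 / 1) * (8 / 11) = 3886 / 99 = 39.25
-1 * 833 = -833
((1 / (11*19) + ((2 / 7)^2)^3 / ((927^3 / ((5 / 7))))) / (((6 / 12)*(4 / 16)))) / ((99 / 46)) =241420030943278832 / 13573972444940594379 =0.02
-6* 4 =-24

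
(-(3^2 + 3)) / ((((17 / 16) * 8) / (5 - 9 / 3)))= -48 / 17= -2.82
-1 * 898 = -898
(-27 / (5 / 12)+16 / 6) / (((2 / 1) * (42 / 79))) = -18407 / 315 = -58.43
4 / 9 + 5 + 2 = 67 / 9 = 7.44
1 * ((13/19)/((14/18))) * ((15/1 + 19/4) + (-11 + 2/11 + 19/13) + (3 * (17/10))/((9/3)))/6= 14823/8360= 1.77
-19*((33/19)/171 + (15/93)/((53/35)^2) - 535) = 50446416751/4963503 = 10163.47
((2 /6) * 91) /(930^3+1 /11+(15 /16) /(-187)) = 272272 /7219908432771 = 0.00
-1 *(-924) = 924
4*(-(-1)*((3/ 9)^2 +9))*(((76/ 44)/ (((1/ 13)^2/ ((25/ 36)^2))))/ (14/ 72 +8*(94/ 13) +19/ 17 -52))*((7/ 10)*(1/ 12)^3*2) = 0.58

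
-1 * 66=-66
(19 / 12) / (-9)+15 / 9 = 161 / 108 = 1.49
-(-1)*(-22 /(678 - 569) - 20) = -2202 /109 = -20.20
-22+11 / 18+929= 16337 / 18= 907.61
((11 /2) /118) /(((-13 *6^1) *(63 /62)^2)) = -10571 /18265338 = -0.00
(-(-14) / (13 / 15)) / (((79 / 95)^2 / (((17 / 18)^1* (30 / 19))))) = 2826250 / 81133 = 34.83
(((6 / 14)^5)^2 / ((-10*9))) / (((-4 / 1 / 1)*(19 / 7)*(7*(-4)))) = -6561 / 858724756960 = -0.00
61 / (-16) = -61 / 16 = -3.81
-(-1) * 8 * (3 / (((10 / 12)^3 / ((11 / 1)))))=57024 / 125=456.19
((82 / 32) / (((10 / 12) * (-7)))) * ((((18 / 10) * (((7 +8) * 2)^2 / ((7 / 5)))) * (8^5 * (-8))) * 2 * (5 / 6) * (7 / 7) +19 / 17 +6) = 7399931799819 / 33320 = 222086788.71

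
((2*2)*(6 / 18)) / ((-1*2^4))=-1 / 12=-0.08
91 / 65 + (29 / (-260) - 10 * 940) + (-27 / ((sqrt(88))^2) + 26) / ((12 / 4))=-32226985 / 3432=-9390.15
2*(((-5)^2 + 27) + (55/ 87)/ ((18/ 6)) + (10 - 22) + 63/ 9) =94.42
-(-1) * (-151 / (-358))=151 / 358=0.42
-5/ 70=-1/ 14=-0.07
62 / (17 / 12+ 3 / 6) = 744 / 23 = 32.35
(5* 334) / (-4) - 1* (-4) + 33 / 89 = -73537 / 178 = -413.13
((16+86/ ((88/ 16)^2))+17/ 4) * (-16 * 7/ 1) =-312956/ 121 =-2586.41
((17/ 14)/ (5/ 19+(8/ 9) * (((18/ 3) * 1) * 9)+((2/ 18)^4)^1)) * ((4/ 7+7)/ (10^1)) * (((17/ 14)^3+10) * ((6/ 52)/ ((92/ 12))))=32704348112343/ 9675025350914560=0.00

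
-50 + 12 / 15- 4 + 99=229 / 5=45.80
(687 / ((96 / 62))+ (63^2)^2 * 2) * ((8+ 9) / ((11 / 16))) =779066497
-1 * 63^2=-3969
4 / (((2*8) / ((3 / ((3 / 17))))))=17 / 4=4.25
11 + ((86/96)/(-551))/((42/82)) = 6107725/555408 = 11.00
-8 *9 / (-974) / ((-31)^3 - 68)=-12 / 4847111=-0.00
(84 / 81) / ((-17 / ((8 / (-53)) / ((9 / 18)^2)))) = 896 / 24327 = 0.04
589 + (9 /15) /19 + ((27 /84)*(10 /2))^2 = 44063447 /74480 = 591.61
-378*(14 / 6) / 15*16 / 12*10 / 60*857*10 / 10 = -167972 / 15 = -11198.13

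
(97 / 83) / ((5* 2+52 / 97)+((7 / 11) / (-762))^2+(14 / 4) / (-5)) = 0.12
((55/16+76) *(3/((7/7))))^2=14538969/256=56792.85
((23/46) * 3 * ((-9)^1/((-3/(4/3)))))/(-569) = -0.01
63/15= 21/5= 4.20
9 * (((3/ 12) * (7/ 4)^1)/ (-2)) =-63/ 32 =-1.97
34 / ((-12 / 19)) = -323 / 6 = -53.83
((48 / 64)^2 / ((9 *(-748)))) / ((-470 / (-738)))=-369 / 2812480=-0.00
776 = 776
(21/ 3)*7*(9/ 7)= 63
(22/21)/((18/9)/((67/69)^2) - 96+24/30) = -246895/21936117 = -0.01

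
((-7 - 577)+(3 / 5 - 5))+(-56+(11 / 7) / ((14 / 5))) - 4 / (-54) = -8517007 / 13230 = -643.76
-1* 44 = -44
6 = 6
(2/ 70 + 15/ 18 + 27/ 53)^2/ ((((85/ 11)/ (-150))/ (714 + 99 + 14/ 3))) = -6285937257127/ 210590730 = -29849.07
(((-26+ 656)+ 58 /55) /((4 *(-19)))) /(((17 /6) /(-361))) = 989178 /935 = 1057.94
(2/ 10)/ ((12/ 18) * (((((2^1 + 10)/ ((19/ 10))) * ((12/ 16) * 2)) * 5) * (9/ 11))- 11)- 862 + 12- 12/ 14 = -13192331/ 15505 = -850.84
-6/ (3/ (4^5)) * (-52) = 106496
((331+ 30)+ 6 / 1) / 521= 367 / 521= 0.70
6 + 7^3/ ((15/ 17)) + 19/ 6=3979/ 10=397.90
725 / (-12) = -725 / 12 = -60.42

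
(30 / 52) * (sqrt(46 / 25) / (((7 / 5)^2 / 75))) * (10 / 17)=17.62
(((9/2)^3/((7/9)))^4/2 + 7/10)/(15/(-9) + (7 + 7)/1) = 27795303039302031/3638763520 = 7638667.06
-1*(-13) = 13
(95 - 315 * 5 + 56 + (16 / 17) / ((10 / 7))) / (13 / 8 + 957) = -967872 / 651865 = -1.48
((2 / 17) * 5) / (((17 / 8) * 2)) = 40 / 289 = 0.14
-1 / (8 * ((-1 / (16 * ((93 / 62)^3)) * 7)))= 27 / 28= 0.96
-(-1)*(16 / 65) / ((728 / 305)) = 122 / 1183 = 0.10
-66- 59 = -125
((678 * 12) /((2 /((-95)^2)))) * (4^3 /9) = 261075200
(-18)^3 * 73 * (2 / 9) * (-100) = 9460800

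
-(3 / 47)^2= -9 / 2209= -0.00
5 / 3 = 1.67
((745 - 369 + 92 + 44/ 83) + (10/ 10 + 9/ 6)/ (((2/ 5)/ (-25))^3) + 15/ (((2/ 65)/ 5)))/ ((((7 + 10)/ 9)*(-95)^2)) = -7260189003/ 203748400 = -35.63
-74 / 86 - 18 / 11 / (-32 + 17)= -0.75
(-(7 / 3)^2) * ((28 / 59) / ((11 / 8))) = -10976 / 5841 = -1.88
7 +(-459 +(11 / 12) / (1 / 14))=-2635 / 6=-439.17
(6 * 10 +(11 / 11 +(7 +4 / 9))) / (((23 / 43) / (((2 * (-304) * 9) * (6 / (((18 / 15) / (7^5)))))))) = -1353358800640 / 23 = -58841686984.35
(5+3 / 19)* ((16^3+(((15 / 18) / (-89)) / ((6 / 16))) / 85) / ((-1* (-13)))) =5465972344 / 3363399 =1625.13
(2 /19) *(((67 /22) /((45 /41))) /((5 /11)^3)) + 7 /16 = 6066317 /1710000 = 3.55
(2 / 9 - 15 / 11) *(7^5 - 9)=-1898174 / 99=-19173.47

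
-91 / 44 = -2.07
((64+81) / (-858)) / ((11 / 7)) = -1015 / 9438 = -0.11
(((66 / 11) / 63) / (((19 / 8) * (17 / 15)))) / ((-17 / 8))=-640 / 38437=-0.02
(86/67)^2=7396/4489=1.65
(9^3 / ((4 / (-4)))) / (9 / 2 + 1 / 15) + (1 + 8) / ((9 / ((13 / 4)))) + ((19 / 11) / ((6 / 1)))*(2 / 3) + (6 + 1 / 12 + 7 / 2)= -3976937 / 27126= -146.61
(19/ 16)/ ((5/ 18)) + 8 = 491/ 40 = 12.28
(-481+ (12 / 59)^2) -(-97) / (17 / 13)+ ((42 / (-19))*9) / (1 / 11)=-703428778 / 1124363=-625.62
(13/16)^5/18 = 371293/18874368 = 0.02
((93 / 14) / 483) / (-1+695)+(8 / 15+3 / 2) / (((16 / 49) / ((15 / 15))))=1168908961 / 187713120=6.23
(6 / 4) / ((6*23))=0.01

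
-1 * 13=-13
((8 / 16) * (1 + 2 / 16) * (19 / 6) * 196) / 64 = 2793 / 512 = 5.46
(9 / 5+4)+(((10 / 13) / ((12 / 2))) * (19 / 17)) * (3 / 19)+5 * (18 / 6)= 23009 / 1105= 20.82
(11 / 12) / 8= 11 / 96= 0.11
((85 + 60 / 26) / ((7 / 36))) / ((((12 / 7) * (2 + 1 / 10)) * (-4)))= -5675 / 182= -31.18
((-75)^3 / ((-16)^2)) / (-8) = 421875 / 2048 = 205.99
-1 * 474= -474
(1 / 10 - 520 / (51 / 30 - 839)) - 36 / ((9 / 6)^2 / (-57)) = 76422133 / 83730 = 912.72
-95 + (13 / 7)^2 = -4486 / 49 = -91.55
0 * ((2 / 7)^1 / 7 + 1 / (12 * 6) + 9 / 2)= 0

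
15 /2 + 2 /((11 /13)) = 217 /22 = 9.86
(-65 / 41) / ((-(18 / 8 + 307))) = 260 / 50717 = 0.01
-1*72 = -72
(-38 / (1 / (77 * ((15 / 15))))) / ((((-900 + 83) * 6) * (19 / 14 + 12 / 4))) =1078 / 7869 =0.14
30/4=15/2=7.50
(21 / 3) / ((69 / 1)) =7 / 69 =0.10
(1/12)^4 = 1/20736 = 0.00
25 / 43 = 0.58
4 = 4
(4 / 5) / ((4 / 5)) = 1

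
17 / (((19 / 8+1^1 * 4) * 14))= 4 / 21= 0.19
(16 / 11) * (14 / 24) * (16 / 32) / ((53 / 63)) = 294 / 583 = 0.50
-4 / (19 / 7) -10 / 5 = -66 / 19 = -3.47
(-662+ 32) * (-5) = 3150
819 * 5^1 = 4095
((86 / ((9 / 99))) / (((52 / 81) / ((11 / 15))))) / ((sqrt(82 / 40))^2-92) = -12.01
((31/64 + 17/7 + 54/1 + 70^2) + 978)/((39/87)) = 77106389/5824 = 13239.42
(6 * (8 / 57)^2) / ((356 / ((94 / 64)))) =47 / 96387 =0.00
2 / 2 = 1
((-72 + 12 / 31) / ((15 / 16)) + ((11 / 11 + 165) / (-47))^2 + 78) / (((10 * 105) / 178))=28619018 / 11983825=2.39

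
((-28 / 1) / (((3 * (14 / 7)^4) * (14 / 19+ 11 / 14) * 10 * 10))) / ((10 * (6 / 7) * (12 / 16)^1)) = -6517 / 10935000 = -0.00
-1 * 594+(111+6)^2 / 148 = -74223 / 148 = -501.51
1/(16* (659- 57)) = 1/9632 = 0.00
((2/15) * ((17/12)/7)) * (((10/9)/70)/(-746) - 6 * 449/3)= -143494297/5921748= -24.23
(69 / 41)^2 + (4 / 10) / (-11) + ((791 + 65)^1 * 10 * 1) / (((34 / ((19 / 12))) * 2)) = 952988218 / 4715205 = 202.11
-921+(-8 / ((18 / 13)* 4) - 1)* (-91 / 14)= -8146 / 9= -905.11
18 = 18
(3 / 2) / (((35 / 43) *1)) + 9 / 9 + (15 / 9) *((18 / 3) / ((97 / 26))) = 37503 / 6790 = 5.52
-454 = -454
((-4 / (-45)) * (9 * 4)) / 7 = 16 / 35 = 0.46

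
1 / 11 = 0.09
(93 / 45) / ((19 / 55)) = 341 / 57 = 5.98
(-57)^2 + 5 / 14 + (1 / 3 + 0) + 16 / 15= 227553 / 70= 3250.76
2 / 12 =1 / 6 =0.17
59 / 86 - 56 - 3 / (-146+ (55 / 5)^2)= -118667 / 2150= -55.19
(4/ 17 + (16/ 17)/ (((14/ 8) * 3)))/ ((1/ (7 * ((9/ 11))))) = 444/ 187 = 2.37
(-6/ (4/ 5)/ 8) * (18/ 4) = -135/ 32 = -4.22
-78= -78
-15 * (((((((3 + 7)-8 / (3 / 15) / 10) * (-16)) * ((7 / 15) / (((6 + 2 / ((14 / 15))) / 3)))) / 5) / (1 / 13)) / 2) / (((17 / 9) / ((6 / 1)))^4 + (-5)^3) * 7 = -18.03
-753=-753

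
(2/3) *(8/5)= 1.07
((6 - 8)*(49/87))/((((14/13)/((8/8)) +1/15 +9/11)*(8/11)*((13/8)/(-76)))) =563255/15254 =36.93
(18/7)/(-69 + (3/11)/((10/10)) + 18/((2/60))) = 11/2016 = 0.01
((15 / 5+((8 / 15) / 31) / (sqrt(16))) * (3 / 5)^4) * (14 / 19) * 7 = 3696462 / 1840625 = 2.01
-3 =-3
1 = 1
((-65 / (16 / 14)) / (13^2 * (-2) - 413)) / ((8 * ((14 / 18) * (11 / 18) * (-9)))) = -585 / 264352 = -0.00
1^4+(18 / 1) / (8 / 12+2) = 31 / 4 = 7.75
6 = 6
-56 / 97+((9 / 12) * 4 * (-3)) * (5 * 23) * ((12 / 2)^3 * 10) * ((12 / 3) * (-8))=6939302344 / 97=71539199.42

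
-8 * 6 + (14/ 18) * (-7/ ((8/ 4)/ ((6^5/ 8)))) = -2694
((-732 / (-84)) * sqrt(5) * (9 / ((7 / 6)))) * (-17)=-55998 * sqrt(5) / 49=-2555.41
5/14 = 0.36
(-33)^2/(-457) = -1089/457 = -2.38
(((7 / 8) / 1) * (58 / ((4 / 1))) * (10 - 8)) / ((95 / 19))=203 / 40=5.08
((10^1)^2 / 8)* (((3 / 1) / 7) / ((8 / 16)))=75 / 7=10.71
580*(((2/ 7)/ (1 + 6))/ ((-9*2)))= -580/ 441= -1.32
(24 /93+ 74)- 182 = -3340 /31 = -107.74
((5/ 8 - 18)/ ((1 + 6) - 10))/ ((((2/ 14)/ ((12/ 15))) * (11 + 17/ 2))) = 973/ 585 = 1.66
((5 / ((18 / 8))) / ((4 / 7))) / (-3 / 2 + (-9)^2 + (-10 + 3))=14 / 261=0.05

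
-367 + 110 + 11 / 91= -23376 / 91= -256.88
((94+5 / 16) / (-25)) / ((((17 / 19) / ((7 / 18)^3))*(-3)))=3278051 / 39657600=0.08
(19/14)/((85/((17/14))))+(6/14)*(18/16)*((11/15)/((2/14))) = 4889/1960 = 2.49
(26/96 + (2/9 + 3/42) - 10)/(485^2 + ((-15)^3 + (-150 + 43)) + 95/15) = -9511/233603328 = -0.00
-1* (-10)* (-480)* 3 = -14400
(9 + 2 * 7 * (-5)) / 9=-6.78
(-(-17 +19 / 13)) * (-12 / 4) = -606 / 13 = -46.62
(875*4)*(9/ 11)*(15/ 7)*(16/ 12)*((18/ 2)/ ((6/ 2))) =270000/ 11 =24545.45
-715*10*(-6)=42900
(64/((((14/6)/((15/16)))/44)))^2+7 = 62726743/49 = 1280137.61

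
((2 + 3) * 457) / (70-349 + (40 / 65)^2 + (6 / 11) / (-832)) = -135930080 / 16574663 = -8.20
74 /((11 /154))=1036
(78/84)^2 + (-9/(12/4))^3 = -5123/196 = -26.14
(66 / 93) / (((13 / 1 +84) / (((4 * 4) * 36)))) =12672 / 3007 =4.21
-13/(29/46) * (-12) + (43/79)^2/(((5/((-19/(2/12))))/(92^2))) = -51514761336/904945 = -56925.85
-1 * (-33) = 33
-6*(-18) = 108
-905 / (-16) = 56.56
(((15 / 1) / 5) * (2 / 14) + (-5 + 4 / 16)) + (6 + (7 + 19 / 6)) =995 / 84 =11.85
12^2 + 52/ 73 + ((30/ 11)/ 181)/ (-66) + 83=364059958/ 1598773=227.71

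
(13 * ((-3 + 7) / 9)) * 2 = 104 / 9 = 11.56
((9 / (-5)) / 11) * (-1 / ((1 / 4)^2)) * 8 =1152 / 55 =20.95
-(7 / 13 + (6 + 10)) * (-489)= 105135 / 13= 8087.31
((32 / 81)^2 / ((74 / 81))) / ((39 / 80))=0.35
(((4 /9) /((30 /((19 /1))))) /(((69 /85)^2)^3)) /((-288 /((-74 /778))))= 53027221896875 /163218883224922992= 0.00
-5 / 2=-2.50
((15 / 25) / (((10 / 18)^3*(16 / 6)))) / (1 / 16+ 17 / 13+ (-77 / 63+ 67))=1535274 / 78563125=0.02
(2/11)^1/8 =1/44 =0.02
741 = 741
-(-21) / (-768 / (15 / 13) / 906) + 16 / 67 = -3160231 / 111488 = -28.35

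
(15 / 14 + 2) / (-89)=-43 / 1246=-0.03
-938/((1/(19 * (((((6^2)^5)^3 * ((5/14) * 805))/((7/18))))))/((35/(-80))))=1274337086302222422233422233600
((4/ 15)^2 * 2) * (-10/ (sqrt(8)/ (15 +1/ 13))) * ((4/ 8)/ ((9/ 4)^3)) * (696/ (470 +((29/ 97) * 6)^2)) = -109528588288 * sqrt(2)/ 316472995215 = -0.49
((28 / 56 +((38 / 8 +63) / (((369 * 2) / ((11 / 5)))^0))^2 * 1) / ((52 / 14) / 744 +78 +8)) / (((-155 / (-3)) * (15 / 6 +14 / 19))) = 29306151 / 91822370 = 0.32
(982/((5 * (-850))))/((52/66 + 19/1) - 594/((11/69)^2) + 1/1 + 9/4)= 64812/6549434875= 0.00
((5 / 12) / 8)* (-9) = -15 / 32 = -0.47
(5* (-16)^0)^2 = 25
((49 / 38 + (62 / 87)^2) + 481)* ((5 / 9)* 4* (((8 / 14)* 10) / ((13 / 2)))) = 111090508000 / 117781209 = 943.19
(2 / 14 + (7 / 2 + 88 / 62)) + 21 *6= 56881 / 434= 131.06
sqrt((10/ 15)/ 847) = 0.03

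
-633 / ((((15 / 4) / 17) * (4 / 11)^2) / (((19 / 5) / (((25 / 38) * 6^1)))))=-156683747 / 7500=-20891.17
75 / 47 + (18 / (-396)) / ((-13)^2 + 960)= 1862803 / 1167386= 1.60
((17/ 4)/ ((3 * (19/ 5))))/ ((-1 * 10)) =-17/ 456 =-0.04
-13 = -13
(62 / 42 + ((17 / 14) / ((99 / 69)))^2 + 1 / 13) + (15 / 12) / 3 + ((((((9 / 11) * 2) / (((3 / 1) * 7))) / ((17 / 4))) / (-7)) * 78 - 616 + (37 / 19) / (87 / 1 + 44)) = -18007693960625 / 29352231909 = -613.50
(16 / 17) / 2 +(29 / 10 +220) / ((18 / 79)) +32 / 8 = 1002409 / 1020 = 982.75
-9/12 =-3/4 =-0.75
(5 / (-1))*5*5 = -125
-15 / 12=-1.25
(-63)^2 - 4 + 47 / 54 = 214157 / 54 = 3965.87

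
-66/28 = -33/14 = -2.36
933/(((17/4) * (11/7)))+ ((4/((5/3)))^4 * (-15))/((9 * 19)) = 60751956/444125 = 136.79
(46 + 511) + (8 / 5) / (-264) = 91904 / 165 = 556.99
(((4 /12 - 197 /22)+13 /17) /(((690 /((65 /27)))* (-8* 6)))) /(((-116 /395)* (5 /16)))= -9053005 /1454839056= -0.01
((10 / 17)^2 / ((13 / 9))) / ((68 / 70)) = 15750 / 63869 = 0.25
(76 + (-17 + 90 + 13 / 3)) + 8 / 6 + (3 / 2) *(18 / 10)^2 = 23929 / 150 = 159.53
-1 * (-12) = 12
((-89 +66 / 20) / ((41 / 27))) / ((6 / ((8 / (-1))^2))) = -123408 / 205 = -601.99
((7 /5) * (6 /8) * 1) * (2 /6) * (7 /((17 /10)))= 49 /34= 1.44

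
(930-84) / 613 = 1.38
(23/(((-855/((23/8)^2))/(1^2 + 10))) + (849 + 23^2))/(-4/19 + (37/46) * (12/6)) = 1731217429/1759680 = 983.83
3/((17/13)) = 39/17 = 2.29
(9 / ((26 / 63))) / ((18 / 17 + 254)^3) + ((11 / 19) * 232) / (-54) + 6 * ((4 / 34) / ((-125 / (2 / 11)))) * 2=-63270552628436088919 / 25416172723848192000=-2.49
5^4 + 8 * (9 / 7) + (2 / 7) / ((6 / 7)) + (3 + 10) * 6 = 713.62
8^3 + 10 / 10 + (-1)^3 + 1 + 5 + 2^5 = 550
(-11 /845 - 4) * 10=-6782 /169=-40.13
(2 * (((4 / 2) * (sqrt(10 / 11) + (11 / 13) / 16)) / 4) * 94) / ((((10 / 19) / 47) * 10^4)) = 0.84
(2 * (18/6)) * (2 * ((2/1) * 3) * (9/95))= 648/95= 6.82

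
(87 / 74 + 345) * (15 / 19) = 384255 / 1406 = 273.30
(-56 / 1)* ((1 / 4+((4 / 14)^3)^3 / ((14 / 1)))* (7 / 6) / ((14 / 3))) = -282476273 / 80707214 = -3.50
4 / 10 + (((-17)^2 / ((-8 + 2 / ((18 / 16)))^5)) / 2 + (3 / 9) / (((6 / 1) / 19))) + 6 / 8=108552325291 / 49565859840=2.19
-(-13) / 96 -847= -81299 / 96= -846.86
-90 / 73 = -1.23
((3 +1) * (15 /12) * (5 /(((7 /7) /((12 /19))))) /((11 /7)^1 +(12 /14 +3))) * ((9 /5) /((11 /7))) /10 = 0.33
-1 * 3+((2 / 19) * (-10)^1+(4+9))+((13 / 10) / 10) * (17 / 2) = 38199 / 3800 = 10.05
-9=-9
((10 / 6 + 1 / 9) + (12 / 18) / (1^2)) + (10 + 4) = 148 / 9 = 16.44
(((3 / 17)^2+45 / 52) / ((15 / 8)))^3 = 0.11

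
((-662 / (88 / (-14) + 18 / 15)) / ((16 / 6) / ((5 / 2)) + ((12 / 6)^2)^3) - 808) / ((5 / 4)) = -70012337 / 108580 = -644.80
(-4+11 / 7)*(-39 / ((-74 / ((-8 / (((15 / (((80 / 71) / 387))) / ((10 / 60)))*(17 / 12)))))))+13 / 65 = 7124863 / 35582715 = 0.20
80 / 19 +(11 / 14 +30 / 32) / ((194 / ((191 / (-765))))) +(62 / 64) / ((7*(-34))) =379362203 / 90233280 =4.20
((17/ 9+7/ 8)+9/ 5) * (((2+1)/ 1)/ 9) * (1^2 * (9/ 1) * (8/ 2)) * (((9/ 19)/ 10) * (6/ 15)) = 4929/ 4750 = 1.04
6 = 6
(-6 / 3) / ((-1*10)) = 1 / 5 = 0.20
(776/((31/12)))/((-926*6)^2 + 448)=0.00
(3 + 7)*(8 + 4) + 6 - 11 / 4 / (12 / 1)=6037 / 48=125.77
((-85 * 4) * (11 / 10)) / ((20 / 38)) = -3553 / 5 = -710.60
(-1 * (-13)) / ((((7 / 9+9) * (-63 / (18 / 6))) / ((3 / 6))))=-39 / 1232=-0.03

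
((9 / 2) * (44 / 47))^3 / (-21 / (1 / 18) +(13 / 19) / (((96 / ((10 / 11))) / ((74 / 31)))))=-1207020906432 / 6102205442309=-0.20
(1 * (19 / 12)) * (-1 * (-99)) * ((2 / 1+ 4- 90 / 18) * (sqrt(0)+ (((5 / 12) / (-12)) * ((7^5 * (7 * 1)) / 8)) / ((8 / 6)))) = -60030.86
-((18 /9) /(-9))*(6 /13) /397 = 0.00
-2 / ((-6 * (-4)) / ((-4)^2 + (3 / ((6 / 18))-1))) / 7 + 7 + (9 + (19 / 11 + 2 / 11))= 1357 / 77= 17.62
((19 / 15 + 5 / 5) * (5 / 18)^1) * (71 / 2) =1207 / 54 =22.35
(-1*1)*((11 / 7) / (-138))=11 / 966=0.01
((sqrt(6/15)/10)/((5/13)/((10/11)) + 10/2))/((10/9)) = 39*sqrt(10)/11750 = 0.01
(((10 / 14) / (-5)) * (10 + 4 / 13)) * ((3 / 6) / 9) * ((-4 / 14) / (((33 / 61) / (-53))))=-433222 / 189189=-2.29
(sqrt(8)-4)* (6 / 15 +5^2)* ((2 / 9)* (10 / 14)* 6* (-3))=2032 / 7-1016* sqrt(2) / 7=85.02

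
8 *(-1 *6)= -48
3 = 3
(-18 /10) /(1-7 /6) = 54 /5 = 10.80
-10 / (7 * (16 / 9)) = -45 / 56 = -0.80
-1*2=-2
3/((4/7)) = 21/4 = 5.25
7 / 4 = 1.75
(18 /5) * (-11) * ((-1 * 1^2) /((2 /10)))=198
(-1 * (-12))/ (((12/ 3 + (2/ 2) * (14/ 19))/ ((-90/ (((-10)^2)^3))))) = -57/ 250000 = -0.00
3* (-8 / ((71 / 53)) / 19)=-1272 / 1349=-0.94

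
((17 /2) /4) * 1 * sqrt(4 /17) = sqrt(17) /4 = 1.03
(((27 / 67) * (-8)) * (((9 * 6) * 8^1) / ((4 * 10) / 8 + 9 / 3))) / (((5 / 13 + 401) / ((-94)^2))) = -669910176 / 174803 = -3832.37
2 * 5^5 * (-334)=-2087500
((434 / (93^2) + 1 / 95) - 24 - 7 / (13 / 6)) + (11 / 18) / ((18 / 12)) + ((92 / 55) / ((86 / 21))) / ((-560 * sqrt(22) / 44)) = -27664424 / 1033695 - 69 * sqrt(22) / 47300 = -26.77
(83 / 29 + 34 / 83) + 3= 15096 / 2407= 6.27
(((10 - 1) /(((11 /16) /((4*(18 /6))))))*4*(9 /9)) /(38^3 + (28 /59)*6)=25488 /2225861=0.01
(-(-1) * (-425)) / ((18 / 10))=-2125 / 9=-236.11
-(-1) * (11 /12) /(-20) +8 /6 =103 /80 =1.29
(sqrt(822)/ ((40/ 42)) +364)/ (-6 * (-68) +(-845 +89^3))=7 * sqrt(822)/ 4696880 +91/ 176133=0.00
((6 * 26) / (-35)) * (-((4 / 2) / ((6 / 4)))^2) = 832 / 105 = 7.92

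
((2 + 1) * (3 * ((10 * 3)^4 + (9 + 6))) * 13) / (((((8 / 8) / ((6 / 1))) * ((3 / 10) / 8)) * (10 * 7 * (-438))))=-252724680 / 511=-494568.85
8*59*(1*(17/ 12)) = 668.67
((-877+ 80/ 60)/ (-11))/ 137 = 2627/ 4521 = 0.58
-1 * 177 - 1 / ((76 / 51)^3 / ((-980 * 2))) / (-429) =-1399698357 / 7846696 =-178.38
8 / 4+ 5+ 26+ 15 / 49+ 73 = 5209 / 49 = 106.31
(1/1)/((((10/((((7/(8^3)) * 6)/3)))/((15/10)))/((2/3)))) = 7/2560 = 0.00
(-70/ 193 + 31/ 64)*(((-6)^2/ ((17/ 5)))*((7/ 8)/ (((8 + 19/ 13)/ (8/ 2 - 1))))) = 0.36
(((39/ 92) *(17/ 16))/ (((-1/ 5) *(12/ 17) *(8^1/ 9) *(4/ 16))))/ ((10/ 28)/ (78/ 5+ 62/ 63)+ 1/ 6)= -19482255/ 255392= -76.28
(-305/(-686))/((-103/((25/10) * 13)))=-19825/141316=-0.14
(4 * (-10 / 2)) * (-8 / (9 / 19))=337.78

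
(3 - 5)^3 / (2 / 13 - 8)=52 / 51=1.02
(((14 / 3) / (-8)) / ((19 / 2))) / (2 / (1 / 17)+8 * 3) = -7 / 6612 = -0.00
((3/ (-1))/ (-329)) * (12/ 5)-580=-954064/ 1645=-579.98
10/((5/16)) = 32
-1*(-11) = 11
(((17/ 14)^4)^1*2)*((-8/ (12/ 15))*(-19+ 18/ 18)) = 3758445/ 4802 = 782.68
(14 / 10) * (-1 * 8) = -56 / 5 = -11.20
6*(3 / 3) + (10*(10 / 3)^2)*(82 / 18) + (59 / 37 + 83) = 1788512 / 2997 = 596.77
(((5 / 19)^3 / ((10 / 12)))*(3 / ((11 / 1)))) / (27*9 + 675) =0.00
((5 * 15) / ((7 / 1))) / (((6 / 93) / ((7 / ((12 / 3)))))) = 2325 / 8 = 290.62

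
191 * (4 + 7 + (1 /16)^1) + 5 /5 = 33823 /16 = 2113.94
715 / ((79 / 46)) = 32890 / 79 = 416.33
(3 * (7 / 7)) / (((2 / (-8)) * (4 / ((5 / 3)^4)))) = -625 / 27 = -23.15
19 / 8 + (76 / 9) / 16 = 209 / 72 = 2.90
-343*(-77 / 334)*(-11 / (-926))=290521 / 309284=0.94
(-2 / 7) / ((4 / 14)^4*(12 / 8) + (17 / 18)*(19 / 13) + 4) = -160524 / 3028475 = -0.05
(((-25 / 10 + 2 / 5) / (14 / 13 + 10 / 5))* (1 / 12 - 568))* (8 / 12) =124033 / 480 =258.40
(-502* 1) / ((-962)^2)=-251 / 462722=-0.00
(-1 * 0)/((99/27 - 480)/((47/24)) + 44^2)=0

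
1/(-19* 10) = -1/190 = -0.01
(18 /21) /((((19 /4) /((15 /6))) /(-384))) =-23040 /133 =-173.23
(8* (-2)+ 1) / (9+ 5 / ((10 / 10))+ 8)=-15 / 22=-0.68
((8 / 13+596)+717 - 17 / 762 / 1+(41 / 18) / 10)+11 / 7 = 2736357947 / 2080260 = 1315.39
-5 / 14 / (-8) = 5 / 112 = 0.04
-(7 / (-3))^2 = -49 / 9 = -5.44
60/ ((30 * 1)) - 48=-46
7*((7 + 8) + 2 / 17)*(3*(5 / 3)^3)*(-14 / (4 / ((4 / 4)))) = -1574125 / 306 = -5144.20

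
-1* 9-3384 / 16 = -441 / 2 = -220.50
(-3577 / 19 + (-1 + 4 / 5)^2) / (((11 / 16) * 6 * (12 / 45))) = -178812 / 1045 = -171.11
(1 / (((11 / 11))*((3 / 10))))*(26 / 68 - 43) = -2415 / 17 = -142.06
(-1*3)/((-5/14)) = 42/5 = 8.40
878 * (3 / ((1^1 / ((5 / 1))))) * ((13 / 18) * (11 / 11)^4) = 28535 / 3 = 9511.67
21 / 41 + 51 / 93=1348 / 1271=1.06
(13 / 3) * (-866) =-11258 / 3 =-3752.67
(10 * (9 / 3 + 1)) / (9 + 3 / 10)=4.30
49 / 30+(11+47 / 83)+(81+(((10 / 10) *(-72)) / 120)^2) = 1177267 / 12450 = 94.56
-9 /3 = -3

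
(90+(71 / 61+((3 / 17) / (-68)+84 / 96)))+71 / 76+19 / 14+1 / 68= 1769604521 / 18757256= 94.34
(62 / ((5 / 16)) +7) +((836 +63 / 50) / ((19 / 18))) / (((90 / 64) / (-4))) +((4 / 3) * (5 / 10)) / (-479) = -6999112993 / 3412875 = -2050.80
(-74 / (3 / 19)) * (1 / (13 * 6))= -703 / 117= -6.01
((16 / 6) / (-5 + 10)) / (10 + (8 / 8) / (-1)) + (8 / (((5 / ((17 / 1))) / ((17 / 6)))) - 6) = 9602 / 135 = 71.13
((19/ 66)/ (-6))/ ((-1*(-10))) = -19/ 3960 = -0.00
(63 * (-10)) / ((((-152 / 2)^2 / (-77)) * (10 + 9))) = 24255 / 54872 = 0.44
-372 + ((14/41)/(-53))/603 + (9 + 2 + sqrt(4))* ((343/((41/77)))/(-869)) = -39505192145/103515201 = -381.64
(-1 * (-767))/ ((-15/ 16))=-12272/ 15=-818.13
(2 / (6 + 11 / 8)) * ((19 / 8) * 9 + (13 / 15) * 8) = 7.68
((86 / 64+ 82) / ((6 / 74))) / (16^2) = 4.02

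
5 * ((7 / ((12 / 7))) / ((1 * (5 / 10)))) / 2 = 245 / 12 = 20.42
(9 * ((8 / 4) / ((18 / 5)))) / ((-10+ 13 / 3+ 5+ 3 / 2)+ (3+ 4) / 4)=60 / 31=1.94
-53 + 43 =-10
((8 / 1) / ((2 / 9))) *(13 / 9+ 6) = 268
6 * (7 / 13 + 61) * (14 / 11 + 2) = 1208.39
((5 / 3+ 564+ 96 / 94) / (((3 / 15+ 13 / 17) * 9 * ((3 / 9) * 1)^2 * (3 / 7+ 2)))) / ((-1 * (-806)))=2796605 / 9318972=0.30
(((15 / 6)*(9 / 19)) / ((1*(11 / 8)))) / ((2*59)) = 90 / 12331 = 0.01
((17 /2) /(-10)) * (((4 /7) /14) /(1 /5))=-17 /98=-0.17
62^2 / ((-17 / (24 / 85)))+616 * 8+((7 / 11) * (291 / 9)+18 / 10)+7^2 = 47070157 / 9537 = 4935.53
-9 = -9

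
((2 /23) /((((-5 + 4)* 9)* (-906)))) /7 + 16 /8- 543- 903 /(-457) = -539.02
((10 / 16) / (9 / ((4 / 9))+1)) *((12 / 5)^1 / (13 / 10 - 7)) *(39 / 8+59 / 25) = -1447 / 16150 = -0.09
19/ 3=6.33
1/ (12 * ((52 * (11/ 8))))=1/ 858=0.00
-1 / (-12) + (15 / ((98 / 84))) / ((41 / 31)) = 33767 / 3444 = 9.80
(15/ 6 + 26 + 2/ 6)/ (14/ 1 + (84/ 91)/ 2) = 2249/ 1128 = 1.99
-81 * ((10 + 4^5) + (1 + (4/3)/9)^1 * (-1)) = -83661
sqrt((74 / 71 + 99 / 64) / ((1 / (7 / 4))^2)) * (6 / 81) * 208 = 91 * sqrt(835315) / 1917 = 43.39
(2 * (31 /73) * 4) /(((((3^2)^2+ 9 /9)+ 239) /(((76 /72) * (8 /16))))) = 1178 /210897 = 0.01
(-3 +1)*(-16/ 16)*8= 16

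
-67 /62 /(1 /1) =-1.08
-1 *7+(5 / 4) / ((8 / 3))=-209 / 32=-6.53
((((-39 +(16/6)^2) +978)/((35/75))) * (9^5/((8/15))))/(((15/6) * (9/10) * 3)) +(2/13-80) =6052234593/182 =33254036.23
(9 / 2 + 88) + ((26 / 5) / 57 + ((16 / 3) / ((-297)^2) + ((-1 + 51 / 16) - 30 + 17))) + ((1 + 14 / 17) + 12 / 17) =576496242943 / 6837961680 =84.31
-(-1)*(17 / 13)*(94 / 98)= 799 / 637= 1.25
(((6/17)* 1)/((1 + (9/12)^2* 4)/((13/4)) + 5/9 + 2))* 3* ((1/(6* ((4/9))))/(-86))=-243/187136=-0.00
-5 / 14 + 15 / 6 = 15 / 7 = 2.14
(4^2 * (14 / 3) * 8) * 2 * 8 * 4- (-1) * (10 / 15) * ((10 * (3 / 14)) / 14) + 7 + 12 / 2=5621638 / 147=38242.44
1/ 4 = 0.25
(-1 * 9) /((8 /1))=-1.12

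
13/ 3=4.33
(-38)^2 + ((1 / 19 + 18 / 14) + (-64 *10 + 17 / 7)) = 107433 / 133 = 807.77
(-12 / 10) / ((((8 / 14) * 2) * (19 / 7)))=-147 / 380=-0.39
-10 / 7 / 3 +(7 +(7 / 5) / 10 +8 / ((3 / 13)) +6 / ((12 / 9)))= 24061 / 525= 45.83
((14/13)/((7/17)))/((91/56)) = 272/169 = 1.61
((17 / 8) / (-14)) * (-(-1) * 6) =-51 / 56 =-0.91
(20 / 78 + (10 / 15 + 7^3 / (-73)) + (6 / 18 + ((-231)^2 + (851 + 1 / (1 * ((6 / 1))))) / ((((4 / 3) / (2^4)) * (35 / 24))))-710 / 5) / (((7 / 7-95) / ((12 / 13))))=-88872028996 / 20294365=-4379.15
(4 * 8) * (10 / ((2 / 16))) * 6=15360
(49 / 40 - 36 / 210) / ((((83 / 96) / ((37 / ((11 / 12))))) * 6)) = 8.20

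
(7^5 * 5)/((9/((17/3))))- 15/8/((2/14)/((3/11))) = 125707855/2376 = 52907.35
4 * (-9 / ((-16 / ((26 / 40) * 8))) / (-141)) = -39 / 470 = -0.08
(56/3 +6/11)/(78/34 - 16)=-10778/7689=-1.40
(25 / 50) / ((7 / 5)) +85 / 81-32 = -34693 / 1134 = -30.59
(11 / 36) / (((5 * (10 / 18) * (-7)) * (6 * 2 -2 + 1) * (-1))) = 0.00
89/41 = 2.17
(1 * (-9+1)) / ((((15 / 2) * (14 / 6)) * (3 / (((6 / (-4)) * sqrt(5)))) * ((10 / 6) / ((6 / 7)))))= 0.26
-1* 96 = -96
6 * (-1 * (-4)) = 24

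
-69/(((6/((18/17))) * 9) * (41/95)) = -2185/697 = -3.13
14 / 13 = 1.08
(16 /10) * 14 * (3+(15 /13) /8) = 4578 /65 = 70.43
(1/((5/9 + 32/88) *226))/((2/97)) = 9603/41132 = 0.23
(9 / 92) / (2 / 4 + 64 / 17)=153 / 6670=0.02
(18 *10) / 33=60 / 11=5.45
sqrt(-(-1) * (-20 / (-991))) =2 * sqrt(4955) / 991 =0.14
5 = 5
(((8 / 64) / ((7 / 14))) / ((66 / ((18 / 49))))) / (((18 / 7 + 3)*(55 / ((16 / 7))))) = 4 / 385385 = 0.00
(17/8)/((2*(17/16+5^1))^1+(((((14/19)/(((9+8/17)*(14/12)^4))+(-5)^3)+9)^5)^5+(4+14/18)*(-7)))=-29928326639105133086643530905300665744663657624065256815221798889185216202047331514827764386621695397158231751691431816425549982975163550002866348674013/57048175380868529753428405025171306542359616768873125605285014175877185143320485385320283760893596748631382324341757545588530317138749103868235714069490182732317451153115603345930739494111698814436778523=-0.00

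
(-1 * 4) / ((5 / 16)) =-64 / 5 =-12.80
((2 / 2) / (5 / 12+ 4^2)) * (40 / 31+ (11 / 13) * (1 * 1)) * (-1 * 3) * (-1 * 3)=92988 / 79391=1.17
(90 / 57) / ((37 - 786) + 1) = -15 / 7106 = -0.00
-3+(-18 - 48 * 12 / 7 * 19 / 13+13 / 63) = -141.06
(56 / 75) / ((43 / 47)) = 0.82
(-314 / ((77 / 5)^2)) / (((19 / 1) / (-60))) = 471000 / 112651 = 4.18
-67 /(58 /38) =-1273 /29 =-43.90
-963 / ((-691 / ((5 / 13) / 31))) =4815 / 278473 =0.02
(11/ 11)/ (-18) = -1/ 18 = -0.06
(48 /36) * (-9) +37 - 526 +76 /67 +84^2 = 6556.13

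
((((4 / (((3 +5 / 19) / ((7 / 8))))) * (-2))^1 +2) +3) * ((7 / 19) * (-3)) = -3717 / 1178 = -3.16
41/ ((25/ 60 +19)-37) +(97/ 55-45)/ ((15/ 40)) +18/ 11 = -115.99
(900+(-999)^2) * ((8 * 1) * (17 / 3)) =45283512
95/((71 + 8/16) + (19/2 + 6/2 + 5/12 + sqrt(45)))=1.04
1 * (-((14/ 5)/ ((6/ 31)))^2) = -47089/ 225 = -209.28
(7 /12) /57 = 7 /684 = 0.01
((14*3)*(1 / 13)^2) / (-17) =-42 / 2873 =-0.01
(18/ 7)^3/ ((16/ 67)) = 48843/ 686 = 71.20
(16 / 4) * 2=8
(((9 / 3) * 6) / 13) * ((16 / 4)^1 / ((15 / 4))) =96 / 65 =1.48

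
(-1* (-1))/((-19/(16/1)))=-16/19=-0.84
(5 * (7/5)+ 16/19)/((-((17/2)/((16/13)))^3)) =-4882432/205083359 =-0.02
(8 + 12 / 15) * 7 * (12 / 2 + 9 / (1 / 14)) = 40656 / 5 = 8131.20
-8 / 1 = -8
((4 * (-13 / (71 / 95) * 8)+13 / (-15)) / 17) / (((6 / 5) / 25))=-14843075 / 21726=-683.19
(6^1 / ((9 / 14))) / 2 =14 / 3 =4.67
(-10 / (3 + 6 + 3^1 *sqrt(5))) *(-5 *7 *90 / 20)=100.27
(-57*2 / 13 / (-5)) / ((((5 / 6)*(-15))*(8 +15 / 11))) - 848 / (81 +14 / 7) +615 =8401514711 / 13892125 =604.77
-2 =-2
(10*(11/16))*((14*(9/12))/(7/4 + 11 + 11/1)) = 231/76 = 3.04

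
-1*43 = -43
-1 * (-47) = 47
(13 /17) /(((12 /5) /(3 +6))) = 195 /68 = 2.87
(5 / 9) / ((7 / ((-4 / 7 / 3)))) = -20 / 1323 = -0.02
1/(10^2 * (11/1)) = 1/1100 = 0.00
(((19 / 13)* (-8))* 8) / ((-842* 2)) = 304 / 5473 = 0.06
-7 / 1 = -7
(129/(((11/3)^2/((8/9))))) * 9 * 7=65016/121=537.32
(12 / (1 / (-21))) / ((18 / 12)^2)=-112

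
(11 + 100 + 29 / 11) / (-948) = -625 / 5214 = -0.12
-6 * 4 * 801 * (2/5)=-38448/5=-7689.60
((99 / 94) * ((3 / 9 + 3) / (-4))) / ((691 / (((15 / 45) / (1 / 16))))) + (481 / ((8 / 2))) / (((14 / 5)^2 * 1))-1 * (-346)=9200204373 / 25461968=361.33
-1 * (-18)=18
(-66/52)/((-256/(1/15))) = 11/33280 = 0.00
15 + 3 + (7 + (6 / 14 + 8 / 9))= 1658 / 63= 26.32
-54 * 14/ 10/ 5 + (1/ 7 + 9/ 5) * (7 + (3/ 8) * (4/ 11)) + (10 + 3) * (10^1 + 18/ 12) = 570743/ 3850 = 148.24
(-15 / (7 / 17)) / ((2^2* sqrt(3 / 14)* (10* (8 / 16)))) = -17* sqrt(42) / 28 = -3.93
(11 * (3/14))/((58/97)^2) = 310497/47096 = 6.59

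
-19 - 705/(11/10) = -7259/11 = -659.91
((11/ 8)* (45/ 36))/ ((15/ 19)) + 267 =25841/ 96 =269.18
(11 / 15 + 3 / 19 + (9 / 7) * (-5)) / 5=-11047 / 9975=-1.11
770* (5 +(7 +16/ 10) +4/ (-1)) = 7392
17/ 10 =1.70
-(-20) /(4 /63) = 315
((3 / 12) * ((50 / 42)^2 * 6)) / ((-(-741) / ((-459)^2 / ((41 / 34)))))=501.23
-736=-736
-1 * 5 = -5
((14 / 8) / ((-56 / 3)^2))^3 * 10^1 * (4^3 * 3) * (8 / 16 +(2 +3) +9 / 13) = 251505 / 166985728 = 0.00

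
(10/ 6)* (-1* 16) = -80/ 3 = -26.67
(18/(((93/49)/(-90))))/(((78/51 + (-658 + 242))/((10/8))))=2.57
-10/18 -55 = -500/9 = -55.56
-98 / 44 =-49 / 22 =-2.23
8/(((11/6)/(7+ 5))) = 576/11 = 52.36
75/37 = 2.03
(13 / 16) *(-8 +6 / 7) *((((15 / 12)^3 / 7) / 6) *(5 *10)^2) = -25390625 / 37632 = -674.71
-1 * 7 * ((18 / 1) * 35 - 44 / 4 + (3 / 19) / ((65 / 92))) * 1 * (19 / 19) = -5353187 / 1235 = -4334.56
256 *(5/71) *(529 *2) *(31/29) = 41981440/2059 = 20389.24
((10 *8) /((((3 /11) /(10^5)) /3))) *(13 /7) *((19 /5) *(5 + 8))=56513600000 /7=8073371428.57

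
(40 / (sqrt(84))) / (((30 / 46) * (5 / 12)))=368 * sqrt(21) / 105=16.06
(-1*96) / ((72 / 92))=-368 / 3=-122.67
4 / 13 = 0.31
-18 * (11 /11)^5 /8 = -9 /4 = -2.25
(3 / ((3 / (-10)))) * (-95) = 950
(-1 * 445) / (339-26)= -445 / 313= -1.42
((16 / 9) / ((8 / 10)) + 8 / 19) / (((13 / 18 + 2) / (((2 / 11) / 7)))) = 1808 / 71687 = 0.03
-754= -754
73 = 73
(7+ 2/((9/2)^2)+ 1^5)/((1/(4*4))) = 10496/81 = 129.58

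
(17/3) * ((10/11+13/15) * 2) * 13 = 129506/495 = 261.63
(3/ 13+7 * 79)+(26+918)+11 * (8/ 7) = 137392/ 91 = 1509.80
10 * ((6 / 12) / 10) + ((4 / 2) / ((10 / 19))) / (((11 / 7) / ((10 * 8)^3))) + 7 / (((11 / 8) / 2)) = 27238635 / 22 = 1238119.77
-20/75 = -4/15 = -0.27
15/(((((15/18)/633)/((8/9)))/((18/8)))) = 22788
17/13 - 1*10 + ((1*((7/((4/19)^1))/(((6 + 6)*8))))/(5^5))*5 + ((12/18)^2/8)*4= -8.47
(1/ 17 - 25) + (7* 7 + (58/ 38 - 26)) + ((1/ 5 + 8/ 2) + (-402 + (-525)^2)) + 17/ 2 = 889009971/ 3230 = 275235.29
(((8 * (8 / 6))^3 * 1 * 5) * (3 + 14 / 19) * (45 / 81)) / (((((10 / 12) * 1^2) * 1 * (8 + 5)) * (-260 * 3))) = -1163264 / 780273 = -1.49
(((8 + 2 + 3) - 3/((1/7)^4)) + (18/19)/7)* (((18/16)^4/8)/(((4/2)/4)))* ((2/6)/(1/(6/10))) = -1568492343/2723840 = -575.84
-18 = -18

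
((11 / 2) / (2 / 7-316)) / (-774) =77 / 3421080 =0.00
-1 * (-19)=19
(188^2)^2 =1249198336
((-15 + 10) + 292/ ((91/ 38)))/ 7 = 10641/ 637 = 16.70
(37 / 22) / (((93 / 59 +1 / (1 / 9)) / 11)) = 2183 / 1248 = 1.75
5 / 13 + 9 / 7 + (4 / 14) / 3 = 482 / 273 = 1.77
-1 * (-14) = 14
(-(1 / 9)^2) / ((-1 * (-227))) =-1 / 18387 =-0.00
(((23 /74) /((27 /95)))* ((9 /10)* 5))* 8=39.37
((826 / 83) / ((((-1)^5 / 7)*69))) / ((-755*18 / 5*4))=2891 / 31131972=0.00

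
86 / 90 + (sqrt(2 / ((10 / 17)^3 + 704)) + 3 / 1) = 17*sqrt(7351973) / 864938 + 178 / 45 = 4.01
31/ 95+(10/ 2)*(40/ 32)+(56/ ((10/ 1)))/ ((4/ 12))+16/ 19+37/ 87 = 814721/ 33060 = 24.64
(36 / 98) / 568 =9 / 13916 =0.00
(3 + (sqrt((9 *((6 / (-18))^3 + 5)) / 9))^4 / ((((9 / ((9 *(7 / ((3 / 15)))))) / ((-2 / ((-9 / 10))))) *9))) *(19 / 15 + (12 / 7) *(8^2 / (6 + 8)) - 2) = 66548677687 / 43401015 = 1533.34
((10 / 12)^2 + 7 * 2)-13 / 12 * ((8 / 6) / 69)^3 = 1564030517 / 106436916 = 14.69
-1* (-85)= 85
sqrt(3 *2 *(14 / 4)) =4.58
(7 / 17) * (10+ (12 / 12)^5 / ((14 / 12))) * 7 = 532 / 17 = 31.29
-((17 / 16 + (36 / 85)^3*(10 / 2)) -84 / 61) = -7828981 / 119877200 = -0.07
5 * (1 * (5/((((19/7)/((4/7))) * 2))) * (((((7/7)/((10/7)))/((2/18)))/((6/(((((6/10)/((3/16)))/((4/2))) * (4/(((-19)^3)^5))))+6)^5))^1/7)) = -0.00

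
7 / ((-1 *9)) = -7 / 9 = -0.78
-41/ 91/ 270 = -41/ 24570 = -0.00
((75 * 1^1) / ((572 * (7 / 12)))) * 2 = 450 / 1001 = 0.45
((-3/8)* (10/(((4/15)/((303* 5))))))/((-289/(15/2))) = 5113125/9248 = 552.89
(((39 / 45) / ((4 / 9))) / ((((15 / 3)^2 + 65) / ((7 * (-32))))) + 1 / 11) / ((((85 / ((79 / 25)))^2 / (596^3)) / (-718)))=3727343646534566272 / 3725390625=1000524246.11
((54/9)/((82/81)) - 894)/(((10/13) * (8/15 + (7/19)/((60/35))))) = -53961102/34973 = -1542.94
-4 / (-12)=1 / 3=0.33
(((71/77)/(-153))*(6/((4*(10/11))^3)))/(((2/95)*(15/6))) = -0.01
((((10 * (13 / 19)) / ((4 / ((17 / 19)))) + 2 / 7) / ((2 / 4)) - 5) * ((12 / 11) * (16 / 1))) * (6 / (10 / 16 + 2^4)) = -31850496 / 3697001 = -8.62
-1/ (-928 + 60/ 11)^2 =-121/ 102981904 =-0.00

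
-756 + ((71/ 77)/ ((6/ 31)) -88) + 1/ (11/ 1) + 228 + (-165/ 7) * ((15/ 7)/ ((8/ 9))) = -8640847/ 12936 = -667.97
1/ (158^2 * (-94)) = -0.00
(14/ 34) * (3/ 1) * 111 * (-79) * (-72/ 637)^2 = -136375488/ 985439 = -138.39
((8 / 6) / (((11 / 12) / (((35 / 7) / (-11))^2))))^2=160000 / 1771561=0.09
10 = 10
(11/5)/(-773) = -11/3865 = -0.00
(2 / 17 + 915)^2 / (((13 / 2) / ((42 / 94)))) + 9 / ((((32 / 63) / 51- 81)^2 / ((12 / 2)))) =1126534583425473012 / 19569625995049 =57565.46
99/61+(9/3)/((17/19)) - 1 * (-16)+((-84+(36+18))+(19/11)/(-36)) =-3725471/410652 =-9.07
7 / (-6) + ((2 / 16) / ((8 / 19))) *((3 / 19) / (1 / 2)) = -103 / 96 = -1.07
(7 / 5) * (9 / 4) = 3.15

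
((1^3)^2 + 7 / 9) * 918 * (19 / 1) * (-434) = -13457472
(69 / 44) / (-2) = -69 / 88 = -0.78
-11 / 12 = -0.92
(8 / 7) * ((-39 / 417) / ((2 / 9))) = -468 / 973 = -0.48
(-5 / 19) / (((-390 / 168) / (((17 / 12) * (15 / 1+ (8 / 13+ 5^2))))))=20944 / 3211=6.52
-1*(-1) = 1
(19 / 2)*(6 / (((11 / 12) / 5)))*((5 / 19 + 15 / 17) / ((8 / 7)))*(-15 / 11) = -874125 / 2057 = -424.95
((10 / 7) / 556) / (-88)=-5 / 171248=-0.00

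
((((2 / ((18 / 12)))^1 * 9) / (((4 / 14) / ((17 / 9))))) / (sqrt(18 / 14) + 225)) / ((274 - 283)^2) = 20825 / 4783941 - 119 * sqrt(7) / 14351823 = 0.00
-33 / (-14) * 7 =33 / 2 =16.50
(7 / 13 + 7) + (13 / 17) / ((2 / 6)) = 2173 / 221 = 9.83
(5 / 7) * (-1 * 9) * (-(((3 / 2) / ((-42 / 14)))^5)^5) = -45 / 234881024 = -0.00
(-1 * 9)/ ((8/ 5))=-45/ 8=-5.62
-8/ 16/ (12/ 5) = -5/ 24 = -0.21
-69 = -69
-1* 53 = -53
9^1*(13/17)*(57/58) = 6669/986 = 6.76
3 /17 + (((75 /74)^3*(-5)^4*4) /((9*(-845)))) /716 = 36675684297 /208393330808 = 0.18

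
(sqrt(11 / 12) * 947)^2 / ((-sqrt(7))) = -9864899 * sqrt(7) / 84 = -310715.11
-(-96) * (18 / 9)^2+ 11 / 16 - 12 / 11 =383.60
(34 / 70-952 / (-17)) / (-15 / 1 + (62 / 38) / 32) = -1202016 / 318115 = -3.78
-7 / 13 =-0.54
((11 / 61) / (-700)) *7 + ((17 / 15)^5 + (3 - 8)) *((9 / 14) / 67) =-43915403 / 1379362500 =-0.03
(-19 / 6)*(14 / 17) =-133 / 51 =-2.61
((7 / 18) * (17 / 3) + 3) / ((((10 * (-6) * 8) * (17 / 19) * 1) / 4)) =-5339 / 110160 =-0.05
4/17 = 0.24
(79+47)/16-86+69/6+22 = -357/8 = -44.62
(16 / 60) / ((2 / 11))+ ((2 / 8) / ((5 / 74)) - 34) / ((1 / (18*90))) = -736268 / 15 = -49084.53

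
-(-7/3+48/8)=-11/3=-3.67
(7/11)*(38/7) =38/11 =3.45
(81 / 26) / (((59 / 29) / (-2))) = -2349 / 767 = -3.06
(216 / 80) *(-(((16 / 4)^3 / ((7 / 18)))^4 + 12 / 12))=-47552535788859 / 24010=-1980530436.85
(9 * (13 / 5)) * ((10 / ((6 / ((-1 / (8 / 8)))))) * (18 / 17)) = -702 / 17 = -41.29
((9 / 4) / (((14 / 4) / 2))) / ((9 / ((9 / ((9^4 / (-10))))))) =-0.00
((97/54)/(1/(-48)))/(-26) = 388/117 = 3.32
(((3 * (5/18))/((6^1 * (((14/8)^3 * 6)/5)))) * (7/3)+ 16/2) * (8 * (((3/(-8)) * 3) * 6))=-63904/147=-434.72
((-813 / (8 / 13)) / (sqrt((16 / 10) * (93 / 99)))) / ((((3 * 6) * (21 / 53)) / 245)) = -6535165 * sqrt(10230) / 17856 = -37017.77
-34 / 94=-17 / 47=-0.36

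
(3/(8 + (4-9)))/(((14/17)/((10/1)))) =85/7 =12.14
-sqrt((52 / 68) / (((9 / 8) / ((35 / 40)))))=-sqrt(1547) / 51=-0.77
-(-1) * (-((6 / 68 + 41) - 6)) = -1193 / 34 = -35.09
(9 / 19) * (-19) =-9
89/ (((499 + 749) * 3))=89/ 3744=0.02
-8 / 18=-4 / 9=-0.44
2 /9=0.22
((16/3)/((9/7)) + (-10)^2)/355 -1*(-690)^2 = -4563415688/9585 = -476099.71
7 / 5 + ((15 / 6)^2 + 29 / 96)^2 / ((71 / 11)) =26340607 / 3271680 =8.05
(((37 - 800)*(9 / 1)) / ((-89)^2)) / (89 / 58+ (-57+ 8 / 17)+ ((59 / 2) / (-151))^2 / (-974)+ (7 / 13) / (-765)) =175931123268405960 / 11160512932808797153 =0.02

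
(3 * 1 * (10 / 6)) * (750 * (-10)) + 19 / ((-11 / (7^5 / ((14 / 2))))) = -458119 / 11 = -41647.18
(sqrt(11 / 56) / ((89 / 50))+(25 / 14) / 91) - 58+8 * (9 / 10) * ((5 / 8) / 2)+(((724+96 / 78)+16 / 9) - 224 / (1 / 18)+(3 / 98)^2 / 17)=-16049425939 / 4775589+25 * sqrt(154) / 1246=-3360.47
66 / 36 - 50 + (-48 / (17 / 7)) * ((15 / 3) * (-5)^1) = 45487 / 102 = 445.95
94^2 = 8836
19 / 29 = 0.66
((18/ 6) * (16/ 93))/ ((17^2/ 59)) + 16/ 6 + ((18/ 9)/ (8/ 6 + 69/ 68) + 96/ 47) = 5.67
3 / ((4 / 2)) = 3 / 2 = 1.50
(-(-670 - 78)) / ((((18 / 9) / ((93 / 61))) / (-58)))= -2017356 / 61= -33071.41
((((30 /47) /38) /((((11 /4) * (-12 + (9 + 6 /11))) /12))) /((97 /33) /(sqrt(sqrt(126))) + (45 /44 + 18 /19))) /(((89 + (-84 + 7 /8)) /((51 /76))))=-545705011332480384 /302798710993182813113 -1522285097997312 * sqrt(14) /15936774262799095427 + 757085997600768 * 14^(1 /4) * sqrt(3) /15936774262799095427 + 1020294447803136 * 14^(3 /4) * sqrt(3) /15936774262799095427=-0.00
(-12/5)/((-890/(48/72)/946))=1.70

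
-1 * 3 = -3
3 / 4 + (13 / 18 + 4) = 197 / 36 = 5.47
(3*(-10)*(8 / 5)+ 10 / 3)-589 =-633.67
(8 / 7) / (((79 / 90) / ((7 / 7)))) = 720 / 553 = 1.30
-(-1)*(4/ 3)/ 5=4/ 15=0.27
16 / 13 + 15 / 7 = 307 / 91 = 3.37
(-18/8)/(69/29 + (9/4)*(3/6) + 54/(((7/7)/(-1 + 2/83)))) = 14442/315763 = 0.05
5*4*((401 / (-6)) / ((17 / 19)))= -76190 / 51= -1493.92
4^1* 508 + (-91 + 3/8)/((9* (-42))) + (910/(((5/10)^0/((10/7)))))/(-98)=42737651/21168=2018.97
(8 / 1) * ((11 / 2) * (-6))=-264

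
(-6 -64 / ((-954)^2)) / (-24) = 682595 / 2730348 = 0.25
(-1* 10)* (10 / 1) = -100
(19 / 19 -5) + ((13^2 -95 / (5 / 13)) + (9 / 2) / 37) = -6059 / 74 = -81.88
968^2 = 937024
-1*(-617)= 617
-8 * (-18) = 144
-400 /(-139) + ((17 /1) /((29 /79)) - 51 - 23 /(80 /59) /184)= -4912389 /2579840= -1.90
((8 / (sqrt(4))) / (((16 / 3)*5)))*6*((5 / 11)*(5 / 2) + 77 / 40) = 12123 / 4400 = 2.76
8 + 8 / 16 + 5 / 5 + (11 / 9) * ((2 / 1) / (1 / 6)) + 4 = 169 / 6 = 28.17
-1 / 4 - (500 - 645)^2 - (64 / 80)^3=-10512881 / 500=-21025.76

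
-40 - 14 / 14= -41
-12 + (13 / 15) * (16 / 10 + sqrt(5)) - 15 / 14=-12269 / 1050 + 13 * sqrt(5) / 15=-9.75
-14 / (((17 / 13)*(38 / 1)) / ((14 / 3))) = -1274 / 969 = -1.31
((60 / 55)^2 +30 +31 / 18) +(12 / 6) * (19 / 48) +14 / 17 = 5113661 / 148104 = 34.53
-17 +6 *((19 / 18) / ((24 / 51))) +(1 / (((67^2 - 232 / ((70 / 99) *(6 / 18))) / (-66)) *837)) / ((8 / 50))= -969689515 / 273783816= -3.54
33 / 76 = 0.43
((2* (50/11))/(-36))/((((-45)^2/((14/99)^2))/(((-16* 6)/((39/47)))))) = 294784/1021724847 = 0.00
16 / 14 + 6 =50 / 7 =7.14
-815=-815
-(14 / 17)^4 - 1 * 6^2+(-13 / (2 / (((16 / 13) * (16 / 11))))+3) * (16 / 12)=-132228656 / 2756193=-47.98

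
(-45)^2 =2025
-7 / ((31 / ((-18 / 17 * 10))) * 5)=252 / 527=0.48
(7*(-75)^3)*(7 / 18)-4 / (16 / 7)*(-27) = -4593561 / 4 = -1148390.25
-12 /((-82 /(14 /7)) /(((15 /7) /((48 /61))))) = 915 /1148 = 0.80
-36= -36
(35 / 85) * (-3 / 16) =-21 / 272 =-0.08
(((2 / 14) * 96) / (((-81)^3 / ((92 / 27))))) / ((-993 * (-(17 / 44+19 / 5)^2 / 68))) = -9689292800 / 28200974442734079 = -0.00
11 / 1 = 11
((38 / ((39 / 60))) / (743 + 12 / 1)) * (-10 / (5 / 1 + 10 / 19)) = -5776 / 41223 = -0.14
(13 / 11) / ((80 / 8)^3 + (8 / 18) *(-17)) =117 / 98252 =0.00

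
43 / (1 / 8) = 344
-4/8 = -1/2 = -0.50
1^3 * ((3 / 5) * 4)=12 / 5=2.40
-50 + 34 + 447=431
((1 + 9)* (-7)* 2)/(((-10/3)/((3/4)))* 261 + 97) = 140/1063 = 0.13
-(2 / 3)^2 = -4 / 9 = -0.44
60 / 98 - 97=-4723 / 49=-96.39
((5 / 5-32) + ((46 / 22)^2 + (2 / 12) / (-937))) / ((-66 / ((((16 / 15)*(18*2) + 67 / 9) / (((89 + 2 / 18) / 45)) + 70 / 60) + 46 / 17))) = 2502731019620 / 229548629673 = 10.90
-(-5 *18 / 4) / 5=9 / 2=4.50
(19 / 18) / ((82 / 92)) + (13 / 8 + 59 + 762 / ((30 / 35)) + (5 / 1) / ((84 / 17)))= 19668433 / 20664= 951.82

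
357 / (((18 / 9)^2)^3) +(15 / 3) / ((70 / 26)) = 3331 / 448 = 7.44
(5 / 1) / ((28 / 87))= 435 / 28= 15.54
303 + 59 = 362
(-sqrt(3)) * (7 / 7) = -sqrt(3) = -1.73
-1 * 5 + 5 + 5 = 5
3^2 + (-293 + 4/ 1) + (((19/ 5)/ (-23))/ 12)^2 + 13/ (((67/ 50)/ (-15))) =-54294419813/ 127594800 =-425.52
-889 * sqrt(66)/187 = -38.62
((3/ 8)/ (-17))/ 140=-3/ 19040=-0.00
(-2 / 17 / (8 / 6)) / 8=-3 / 272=-0.01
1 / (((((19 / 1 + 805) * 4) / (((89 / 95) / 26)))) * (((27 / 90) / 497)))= 44233 / 2442336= 0.02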